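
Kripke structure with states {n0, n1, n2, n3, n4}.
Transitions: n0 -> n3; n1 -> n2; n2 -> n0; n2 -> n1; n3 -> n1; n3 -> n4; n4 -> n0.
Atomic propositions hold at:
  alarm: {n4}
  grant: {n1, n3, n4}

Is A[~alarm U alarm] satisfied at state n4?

Sat(~alarm) = {n0, n1, n2, n3}
A[~alarm U alarm]: least fixpoint, start Z0 = Sat(alarm) = {n4}, add states in Sat(~alarm) with every successor in Z. Already a fixed point.
Sat(A[~alarm U alarm]) = {n4}
n4 ∈ Sat(A[~alarm U alarm]) = {n4}, so the formula holds at n4.

Yes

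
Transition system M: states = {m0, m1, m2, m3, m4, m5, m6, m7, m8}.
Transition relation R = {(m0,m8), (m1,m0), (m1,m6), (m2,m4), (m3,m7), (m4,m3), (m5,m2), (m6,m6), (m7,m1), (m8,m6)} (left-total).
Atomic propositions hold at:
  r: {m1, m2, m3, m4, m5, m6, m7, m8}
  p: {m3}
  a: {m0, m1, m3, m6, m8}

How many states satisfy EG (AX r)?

Sat(AX r) = {s : every successor in {m1, m2, m3, m4, m5, m6, m7, m8}} = {m0, m2, m3, m4, m5, m6, m7, m8}
EG (AX r): greatest fixpoint, start Z0 = {m0, m2, m3, m4, m5, m6, m7, m8}, keep only states in Sat with some successor in Z. Z1 = {m0, m2, m3, m4, m5, m6, m8}; Z2 = {m0, m2, m4, m5, m6, m8}; Z3 = {m0, m2, m5, m6, m8}; Z4 = {m0, m5, m6, m8}; Z5 = {m0, m6, m8}; fixed.
Sat(EG (AX r)) = {m0, m6, m8}
|Sat(EG (AX r))| = |{m0, m6, m8}| = 3.

3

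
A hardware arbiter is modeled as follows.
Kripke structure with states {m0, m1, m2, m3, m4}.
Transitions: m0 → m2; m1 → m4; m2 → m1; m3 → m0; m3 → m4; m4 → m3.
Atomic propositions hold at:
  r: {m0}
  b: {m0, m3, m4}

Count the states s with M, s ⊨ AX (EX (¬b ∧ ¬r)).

1

Sat(¬b) = {m1, m2}
Sat(¬r) = {m1, m2, m3, m4}
Sat(¬b ∧ ¬r) = {m1, m2}
Sat(EX (¬b ∧ ¬r)) = {s : some successor in {m1, m2}} = {m0, m2}
Sat(AX (EX (¬b ∧ ¬r))) = {s : every successor in {m0, m2}} = {m0}
|Sat(AX (EX (¬b ∧ ¬r)))| = |{m0}| = 1.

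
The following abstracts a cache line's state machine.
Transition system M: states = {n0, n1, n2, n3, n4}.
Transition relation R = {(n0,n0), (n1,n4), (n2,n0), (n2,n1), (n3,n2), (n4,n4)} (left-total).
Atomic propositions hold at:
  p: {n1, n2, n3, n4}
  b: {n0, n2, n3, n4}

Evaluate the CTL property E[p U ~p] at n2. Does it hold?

Yes

Sat(~p) = {n0}
E[p U ~p]: least fixpoint, start Z0 = Sat(~p) = {n0}, add states in Sat(p) with some successor in Z. Z1 = {n0, n2}; Z2 = {n0, n2, n3}; fixed.
Sat(E[p U ~p]) = {n0, n2, n3}
n2 ∈ Sat(E[p U ~p]) = {n0, n2, n3}, so the formula holds at n2.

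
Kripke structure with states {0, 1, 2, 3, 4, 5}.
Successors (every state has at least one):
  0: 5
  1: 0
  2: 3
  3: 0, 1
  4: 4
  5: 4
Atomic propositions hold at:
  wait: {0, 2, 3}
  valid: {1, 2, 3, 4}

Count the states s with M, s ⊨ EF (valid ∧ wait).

Sat(valid ∧ wait) = {2, 3}
EF (valid ∧ wait): least fixpoint, start Z0 = {2, 3}, add states with some successor in Z. Already a fixed point.
Sat(EF (valid ∧ wait)) = {2, 3}
|Sat(EF (valid ∧ wait))| = |{2, 3}| = 2.

2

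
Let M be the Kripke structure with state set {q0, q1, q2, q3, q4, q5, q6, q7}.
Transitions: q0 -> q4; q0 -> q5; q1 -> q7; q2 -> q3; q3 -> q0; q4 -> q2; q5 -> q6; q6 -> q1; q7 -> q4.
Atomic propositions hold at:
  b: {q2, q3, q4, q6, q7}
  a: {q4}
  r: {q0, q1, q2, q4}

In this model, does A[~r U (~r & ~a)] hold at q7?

Yes

Sat(~r) = {q3, q5, q6, q7}
Sat(~a) = {q0, q1, q2, q3, q5, q6, q7}
Sat(~r & ~a) = {q3, q5, q6, q7}
A[~r U (~r & ~a)]: least fixpoint, start Z0 = Sat((~r & ~a)) = {q3, q5, q6, q7}, add states in Sat(~r) with every successor in Z. Already a fixed point.
Sat(A[~r U (~r & ~a)]) = {q3, q5, q6, q7}
q7 ∈ Sat(A[~r U (~r & ~a)]) = {q3, q5, q6, q7}, so the formula holds at q7.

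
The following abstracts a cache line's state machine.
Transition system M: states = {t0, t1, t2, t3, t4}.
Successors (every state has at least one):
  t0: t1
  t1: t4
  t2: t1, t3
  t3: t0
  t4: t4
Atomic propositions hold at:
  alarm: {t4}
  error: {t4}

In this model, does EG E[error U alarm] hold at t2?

No

E[error U alarm]: least fixpoint, start Z0 = Sat(alarm) = {t4}, add states in Sat(error) with some successor in Z. Already a fixed point.
Sat(E[error U alarm]) = {t4}
EG E[error U alarm]: greatest fixpoint, start Z0 = {t4}, keep only states in Sat with some successor in Z. Already a fixed point.
Sat(EG E[error U alarm]) = {t4}
t2 ∉ Sat(EG E[error U alarm]) = {t4}, so the formula does not hold at t2.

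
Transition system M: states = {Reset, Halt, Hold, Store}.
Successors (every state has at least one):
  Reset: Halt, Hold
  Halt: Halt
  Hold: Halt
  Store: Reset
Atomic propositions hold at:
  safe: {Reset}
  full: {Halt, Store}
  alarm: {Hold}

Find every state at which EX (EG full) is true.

EG full: greatest fixpoint, start Z0 = {Halt, Store}, keep only states in Sat with some successor in Z. Z1 = {Halt}; fixed.
Sat(EG full) = {Halt}
Sat(EX (EG full)) = {s : some successor in {Halt}} = {Reset, Halt, Hold}

{Reset, Halt, Hold}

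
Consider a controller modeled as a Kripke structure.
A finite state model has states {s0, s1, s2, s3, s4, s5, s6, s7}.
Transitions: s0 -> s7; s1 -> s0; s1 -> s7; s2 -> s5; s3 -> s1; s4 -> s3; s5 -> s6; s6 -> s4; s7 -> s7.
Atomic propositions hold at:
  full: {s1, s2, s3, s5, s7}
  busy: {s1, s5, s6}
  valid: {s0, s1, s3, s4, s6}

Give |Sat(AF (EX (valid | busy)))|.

Sat(valid | busy) = {s0, s1, s3, s4, s5, s6}
Sat(EX (valid | busy)) = {s : some successor in {s0, s1, s3, s4, s5, s6}} = {s1, s2, s3, s4, s5, s6}
AF (EX (valid | busy)): least fixpoint, start Z0 = {s1, s2, s3, s4, s5, s6}, add states with every successor in Z. Already a fixed point.
Sat(AF (EX (valid | busy))) = {s1, s2, s3, s4, s5, s6}
|Sat(AF (EX (valid | busy)))| = |{s1, s2, s3, s4, s5, s6}| = 6.

6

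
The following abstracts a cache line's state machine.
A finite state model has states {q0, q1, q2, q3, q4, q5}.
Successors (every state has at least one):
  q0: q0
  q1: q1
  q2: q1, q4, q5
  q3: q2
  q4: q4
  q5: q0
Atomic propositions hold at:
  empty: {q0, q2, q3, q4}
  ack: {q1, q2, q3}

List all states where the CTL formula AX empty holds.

{q0, q3, q4, q5}

Sat(AX empty) = {s : every successor in {q0, q2, q3, q4}} = {q0, q3, q4, q5}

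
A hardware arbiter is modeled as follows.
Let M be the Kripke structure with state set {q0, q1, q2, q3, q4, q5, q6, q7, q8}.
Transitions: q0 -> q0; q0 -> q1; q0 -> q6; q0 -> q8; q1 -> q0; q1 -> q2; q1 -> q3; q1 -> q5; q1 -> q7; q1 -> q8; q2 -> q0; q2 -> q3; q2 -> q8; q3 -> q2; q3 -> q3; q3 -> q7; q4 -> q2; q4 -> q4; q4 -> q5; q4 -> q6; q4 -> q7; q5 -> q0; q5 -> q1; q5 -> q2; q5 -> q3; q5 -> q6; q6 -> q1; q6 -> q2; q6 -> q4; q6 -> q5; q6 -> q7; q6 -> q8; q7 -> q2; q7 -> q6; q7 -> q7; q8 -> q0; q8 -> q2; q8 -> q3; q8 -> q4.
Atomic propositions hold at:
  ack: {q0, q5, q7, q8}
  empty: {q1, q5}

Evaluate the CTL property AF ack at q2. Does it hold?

AF ack: least fixpoint, start Z0 = {q0, q5, q7, q8}, add states with every successor in Z. Already a fixed point.
Sat(AF ack) = {q0, q5, q7, q8}
q2 ∉ Sat(AF ack) = {q0, q5, q7, q8}, so the formula does not hold at q2.

No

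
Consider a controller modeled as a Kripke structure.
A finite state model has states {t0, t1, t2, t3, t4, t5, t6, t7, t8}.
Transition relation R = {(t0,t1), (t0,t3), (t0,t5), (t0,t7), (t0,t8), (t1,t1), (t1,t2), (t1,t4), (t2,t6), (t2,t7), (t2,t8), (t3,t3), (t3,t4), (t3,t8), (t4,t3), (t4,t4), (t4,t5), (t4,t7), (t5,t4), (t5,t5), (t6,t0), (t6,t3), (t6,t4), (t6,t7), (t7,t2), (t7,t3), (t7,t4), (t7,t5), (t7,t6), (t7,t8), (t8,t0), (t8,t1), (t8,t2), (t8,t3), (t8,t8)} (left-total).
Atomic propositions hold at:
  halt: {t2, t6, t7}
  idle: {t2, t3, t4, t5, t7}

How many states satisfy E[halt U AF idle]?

AF idle: least fixpoint, start Z0 = {t2, t3, t4, t5, t7}, add states with every successor in Z. Already a fixed point.
Sat(AF idle) = {t2, t3, t4, t5, t7}
E[halt U AF idle]: least fixpoint, start Z0 = Sat(AF idle) = {t2, t3, t4, t5, t7}, add states in Sat(halt) with some successor in Z. Z1 = {t2, t3, t4, t5, t6, t7}; fixed.
Sat(E[halt U AF idle]) = {t2, t3, t4, t5, t6, t7}
|Sat(E[halt U AF idle])| = |{t2, t3, t4, t5, t6, t7}| = 6.

6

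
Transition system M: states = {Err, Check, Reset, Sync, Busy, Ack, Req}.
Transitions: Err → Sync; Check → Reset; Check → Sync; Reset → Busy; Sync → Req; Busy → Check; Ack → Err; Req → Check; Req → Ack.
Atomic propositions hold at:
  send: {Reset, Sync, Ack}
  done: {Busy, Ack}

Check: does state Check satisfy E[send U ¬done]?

Yes

Sat(¬done) = {Err, Check, Reset, Sync, Req}
E[send U ¬done]: least fixpoint, start Z0 = Sat(¬done) = {Err, Check, Reset, Sync, Req}, add states in Sat(send) with some successor in Z. Z1 = {Err, Check, Reset, Sync, Ack, Req}; fixed.
Sat(E[send U ¬done]) = {Err, Check, Reset, Sync, Ack, Req}
Check ∈ Sat(E[send U ¬done]) = {Err, Check, Reset, Sync, Ack, Req}, so the formula holds at Check.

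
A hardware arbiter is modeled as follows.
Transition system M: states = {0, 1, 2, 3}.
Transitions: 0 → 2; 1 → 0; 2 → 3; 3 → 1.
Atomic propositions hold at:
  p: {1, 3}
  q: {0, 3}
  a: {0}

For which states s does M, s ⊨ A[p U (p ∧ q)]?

Sat(p ∧ q) = {3}
A[p U (p ∧ q)]: least fixpoint, start Z0 = Sat((p ∧ q)) = {3}, add states in Sat(p) with every successor in Z. Already a fixed point.
Sat(A[p U (p ∧ q)]) = {3}

{3}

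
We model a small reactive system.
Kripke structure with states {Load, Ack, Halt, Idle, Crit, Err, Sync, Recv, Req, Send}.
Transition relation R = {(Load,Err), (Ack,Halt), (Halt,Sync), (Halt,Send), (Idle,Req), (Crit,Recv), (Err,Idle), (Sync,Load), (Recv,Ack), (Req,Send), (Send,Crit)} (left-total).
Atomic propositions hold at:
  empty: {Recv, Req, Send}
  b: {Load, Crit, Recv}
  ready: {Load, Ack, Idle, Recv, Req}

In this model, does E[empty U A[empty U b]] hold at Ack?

A[empty U b]: least fixpoint, start Z0 = Sat(b) = {Load, Crit, Recv}, add states in Sat(empty) with every successor in Z. Z1 = {Load, Crit, Recv, Send}; Z2 = {Load, Crit, Recv, Req, Send}; fixed.
Sat(A[empty U b]) = {Load, Crit, Recv, Req, Send}
E[empty U A[empty U b]]: least fixpoint, start Z0 = Sat(A[empty U b]) = {Load, Crit, Recv, Req, Send}, add states in Sat(empty) with some successor in Z. Already a fixed point.
Sat(E[empty U A[empty U b]]) = {Load, Crit, Recv, Req, Send}
Ack ∉ Sat(E[empty U A[empty U b]]) = {Load, Crit, Recv, Req, Send}, so the formula does not hold at Ack.

No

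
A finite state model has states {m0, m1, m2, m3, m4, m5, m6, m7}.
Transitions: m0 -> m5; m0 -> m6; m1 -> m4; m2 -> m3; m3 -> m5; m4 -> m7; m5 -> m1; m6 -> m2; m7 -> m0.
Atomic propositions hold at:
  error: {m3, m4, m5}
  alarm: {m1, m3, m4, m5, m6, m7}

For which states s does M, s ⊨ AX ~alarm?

Sat(~alarm) = {m0, m2}
Sat(AX ~alarm) = {s : every successor in {m0, m2}} = {m6, m7}

{m6, m7}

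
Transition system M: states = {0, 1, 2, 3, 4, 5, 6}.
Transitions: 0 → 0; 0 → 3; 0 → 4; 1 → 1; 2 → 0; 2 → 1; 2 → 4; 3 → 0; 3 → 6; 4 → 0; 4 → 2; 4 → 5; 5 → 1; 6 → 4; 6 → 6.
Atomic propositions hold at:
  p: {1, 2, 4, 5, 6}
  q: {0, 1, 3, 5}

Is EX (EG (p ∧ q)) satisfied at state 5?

Sat(p ∧ q) = {1, 5}
EG (p ∧ q): greatest fixpoint, start Z0 = {1, 5}, keep only states in Sat with some successor in Z. Already a fixed point.
Sat(EG (p ∧ q)) = {1, 5}
Sat(EX (EG (p ∧ q))) = {s : some successor in {1, 5}} = {1, 2, 4, 5}
5 ∈ Sat(EX (EG (p ∧ q))) = {1, 2, 4, 5}, so the formula holds at 5.

Yes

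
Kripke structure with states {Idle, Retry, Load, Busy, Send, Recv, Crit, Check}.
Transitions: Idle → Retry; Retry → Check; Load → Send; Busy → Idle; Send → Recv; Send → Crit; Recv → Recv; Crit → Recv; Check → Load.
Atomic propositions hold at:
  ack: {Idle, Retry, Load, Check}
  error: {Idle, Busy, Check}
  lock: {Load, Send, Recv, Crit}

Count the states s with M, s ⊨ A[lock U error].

3

A[lock U error]: least fixpoint, start Z0 = Sat(error) = {Idle, Busy, Check}, add states in Sat(lock) with every successor in Z. Already a fixed point.
Sat(A[lock U error]) = {Idle, Busy, Check}
|Sat(A[lock U error])| = |{Idle, Busy, Check}| = 3.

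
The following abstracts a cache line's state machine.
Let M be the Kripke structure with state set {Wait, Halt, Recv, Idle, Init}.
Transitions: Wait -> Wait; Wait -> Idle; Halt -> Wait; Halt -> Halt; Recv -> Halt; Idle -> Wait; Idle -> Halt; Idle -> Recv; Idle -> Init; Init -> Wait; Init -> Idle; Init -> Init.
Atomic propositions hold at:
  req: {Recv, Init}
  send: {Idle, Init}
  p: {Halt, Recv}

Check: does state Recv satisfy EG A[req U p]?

A[req U p]: least fixpoint, start Z0 = Sat(p) = {Halt, Recv}, add states in Sat(req) with every successor in Z. Already a fixed point.
Sat(A[req U p]) = {Halt, Recv}
EG A[req U p]: greatest fixpoint, start Z0 = {Halt, Recv}, keep only states in Sat with some successor in Z. Already a fixed point.
Sat(EG A[req U p]) = {Halt, Recv}
Recv ∈ Sat(EG A[req U p]) = {Halt, Recv}, so the formula holds at Recv.

Yes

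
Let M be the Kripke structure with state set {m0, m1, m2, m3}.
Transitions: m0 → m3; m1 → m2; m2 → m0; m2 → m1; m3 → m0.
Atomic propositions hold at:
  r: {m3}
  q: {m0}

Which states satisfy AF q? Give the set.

AF q: least fixpoint, start Z0 = {m0}, add states with every successor in Z. Z1 = {m0, m3}; fixed.
Sat(AF q) = {m0, m3}

{m0, m3}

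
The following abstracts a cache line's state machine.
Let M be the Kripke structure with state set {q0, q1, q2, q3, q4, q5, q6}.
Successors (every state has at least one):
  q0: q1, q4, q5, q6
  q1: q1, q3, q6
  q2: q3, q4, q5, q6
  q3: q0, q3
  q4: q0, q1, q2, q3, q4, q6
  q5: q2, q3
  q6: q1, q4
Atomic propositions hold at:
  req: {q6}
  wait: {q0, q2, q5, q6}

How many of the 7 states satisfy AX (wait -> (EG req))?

EG req: greatest fixpoint, start Z0 = {q6}, keep only states in Sat with some successor in Z. Z1 = ∅; fixed.
Sat(EG req) = ∅
Sat(wait -> (EG req)) = {q1, q3, q4}
Sat(AX (wait -> (EG req))) = {s : every successor in {q1, q3, q4}} = {q6}
|Sat(AX (wait -> (EG req)))| = |{q6}| = 1.

1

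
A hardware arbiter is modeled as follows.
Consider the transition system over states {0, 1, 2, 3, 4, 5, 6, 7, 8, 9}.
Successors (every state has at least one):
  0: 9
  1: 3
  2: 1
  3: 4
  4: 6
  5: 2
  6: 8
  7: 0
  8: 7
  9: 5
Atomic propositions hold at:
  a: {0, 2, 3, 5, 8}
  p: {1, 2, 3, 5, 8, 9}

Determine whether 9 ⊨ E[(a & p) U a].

No

Sat(a & p) = {2, 3, 5, 8}
E[(a & p) U a]: least fixpoint, start Z0 = Sat(a) = {0, 2, 3, 5, 8}, add states in Sat(a & p) with some successor in Z. Already a fixed point.
Sat(E[(a & p) U a]) = {0, 2, 3, 5, 8}
9 ∉ Sat(E[(a & p) U a]) = {0, 2, 3, 5, 8}, so the formula does not hold at 9.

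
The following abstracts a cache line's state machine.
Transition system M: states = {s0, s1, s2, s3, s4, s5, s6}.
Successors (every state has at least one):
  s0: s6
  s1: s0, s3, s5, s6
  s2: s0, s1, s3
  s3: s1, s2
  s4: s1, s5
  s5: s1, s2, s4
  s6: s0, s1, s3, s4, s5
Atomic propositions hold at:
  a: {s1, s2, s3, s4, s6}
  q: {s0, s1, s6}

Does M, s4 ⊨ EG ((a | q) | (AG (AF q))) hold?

Yes

Sat(a | q) = {s0, s1, s2, s3, s4, s6}
AF q: least fixpoint, start Z0 = {s0, s1, s6}, add states with every successor in Z. Already a fixed point.
Sat(AF q) = {s0, s1, s6}
AG (AF q): greatest fixpoint, start Z0 = {s0, s1, s6}, keep only states in Sat with every successor in Z. Z1 = {s0}; Z2 = ∅; fixed.
Sat(AG (AF q)) = ∅
Sat((a | q) | (AG (AF q))) = {s0, s1, s2, s3, s4, s6}
EG ((a | q) | (AG (AF q))): greatest fixpoint, start Z0 = {s0, s1, s2, s3, s4, s6}, keep only states in Sat with some successor in Z. Already a fixed point.
Sat(EG ((a | q) | (AG (AF q)))) = {s0, s1, s2, s3, s4, s6}
s4 ∈ Sat(EG ((a | q) | (AG (AF q)))) = {s0, s1, s2, s3, s4, s6}, so the formula holds at s4.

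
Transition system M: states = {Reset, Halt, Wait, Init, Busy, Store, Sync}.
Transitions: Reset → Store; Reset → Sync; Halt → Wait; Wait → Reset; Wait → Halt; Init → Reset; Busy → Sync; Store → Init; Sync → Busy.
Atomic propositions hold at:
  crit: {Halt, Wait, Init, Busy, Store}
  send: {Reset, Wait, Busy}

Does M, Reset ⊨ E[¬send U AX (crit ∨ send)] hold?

Sat(¬send) = {Halt, Init, Store, Sync}
Sat(crit ∨ send) = {Reset, Halt, Wait, Init, Busy, Store}
Sat(AX (crit ∨ send)) = {s : every successor in {Reset, Halt, Wait, Init, Busy, Store}} = {Halt, Wait, Init, Store, Sync}
E[¬send U AX (crit ∨ send)]: least fixpoint, start Z0 = Sat(AX (crit ∨ send)) = {Halt, Wait, Init, Store, Sync}, add states in Sat(¬send) with some successor in Z. Already a fixed point.
Sat(E[¬send U AX (crit ∨ send)]) = {Halt, Wait, Init, Store, Sync}
Reset ∉ Sat(E[¬send U AX (crit ∨ send)]) = {Halt, Wait, Init, Store, Sync}, so the formula does not hold at Reset.

No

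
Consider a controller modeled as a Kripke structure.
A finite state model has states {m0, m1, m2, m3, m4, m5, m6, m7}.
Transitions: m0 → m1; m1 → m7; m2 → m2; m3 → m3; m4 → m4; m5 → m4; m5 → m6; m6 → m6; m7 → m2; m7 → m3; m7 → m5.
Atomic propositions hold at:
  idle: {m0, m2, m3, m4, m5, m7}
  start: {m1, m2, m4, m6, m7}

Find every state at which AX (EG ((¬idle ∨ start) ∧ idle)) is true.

{m1, m2, m4}

Sat(¬idle) = {m1, m6}
Sat(¬idle ∨ start) = {m1, m2, m4, m6, m7}
Sat((¬idle ∨ start) ∧ idle) = {m2, m4, m7}
EG ((¬idle ∨ start) ∧ idle): greatest fixpoint, start Z0 = {m2, m4, m7}, keep only states in Sat with some successor in Z. Already a fixed point.
Sat(EG ((¬idle ∨ start) ∧ idle)) = {m2, m4, m7}
Sat(AX (EG ((¬idle ∨ start) ∧ idle))) = {s : every successor in {m2, m4, m7}} = {m1, m2, m4}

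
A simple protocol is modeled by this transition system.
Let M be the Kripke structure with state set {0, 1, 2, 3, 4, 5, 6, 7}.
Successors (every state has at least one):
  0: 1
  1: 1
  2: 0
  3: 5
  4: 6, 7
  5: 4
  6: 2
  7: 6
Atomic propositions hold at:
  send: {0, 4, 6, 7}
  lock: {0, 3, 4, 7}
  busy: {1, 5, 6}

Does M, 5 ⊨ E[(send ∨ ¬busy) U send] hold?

Sat(¬busy) = {0, 2, 3, 4, 7}
Sat(send ∨ ¬busy) = {0, 2, 3, 4, 6, 7}
E[(send ∨ ¬busy) U send]: least fixpoint, start Z0 = Sat(send) = {0, 4, 6, 7}, add states in Sat(send ∨ ¬busy) with some successor in Z. Z1 = {0, 2, 4, 6, 7}; fixed.
Sat(E[(send ∨ ¬busy) U send]) = {0, 2, 4, 6, 7}
5 ∉ Sat(E[(send ∨ ¬busy) U send]) = {0, 2, 4, 6, 7}, so the formula does not hold at 5.

No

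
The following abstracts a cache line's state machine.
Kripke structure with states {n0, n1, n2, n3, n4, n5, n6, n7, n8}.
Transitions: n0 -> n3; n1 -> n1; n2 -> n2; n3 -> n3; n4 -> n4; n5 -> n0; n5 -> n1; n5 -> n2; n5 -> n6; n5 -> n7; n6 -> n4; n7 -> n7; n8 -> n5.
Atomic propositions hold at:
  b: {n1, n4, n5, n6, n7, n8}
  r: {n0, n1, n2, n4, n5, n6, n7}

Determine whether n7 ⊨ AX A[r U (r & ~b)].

Sat(~b) = {n0, n2, n3}
Sat(r & ~b) = {n0, n2}
A[r U (r & ~b)]: least fixpoint, start Z0 = Sat((r & ~b)) = {n0, n2}, add states in Sat(r) with every successor in Z. Already a fixed point.
Sat(A[r U (r & ~b)]) = {n0, n2}
Sat(AX A[r U (r & ~b)]) = {s : every successor in {n0, n2}} = {n2}
n7 ∉ Sat(AX A[r U (r & ~b)]) = {n2}, so the formula does not hold at n7.

No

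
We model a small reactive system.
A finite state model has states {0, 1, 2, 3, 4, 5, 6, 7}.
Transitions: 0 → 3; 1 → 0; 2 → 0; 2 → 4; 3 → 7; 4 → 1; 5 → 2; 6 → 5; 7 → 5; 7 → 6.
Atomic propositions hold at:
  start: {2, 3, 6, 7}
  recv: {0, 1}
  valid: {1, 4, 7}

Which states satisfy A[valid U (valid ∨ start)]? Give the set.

{1, 2, 3, 4, 6, 7}

Sat(valid ∨ start) = {1, 2, 3, 4, 6, 7}
A[valid U (valid ∨ start)]: least fixpoint, start Z0 = Sat((valid ∨ start)) = {1, 2, 3, 4, 6, 7}, add states in Sat(valid) with every successor in Z. Already a fixed point.
Sat(A[valid U (valid ∨ start)]) = {1, 2, 3, 4, 6, 7}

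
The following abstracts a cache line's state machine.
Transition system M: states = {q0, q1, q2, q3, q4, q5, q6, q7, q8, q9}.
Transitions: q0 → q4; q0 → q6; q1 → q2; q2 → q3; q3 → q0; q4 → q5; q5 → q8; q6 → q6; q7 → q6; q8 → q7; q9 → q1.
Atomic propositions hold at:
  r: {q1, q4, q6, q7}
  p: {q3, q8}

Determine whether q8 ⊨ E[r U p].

E[r U p]: least fixpoint, start Z0 = Sat(p) = {q3, q8}, add states in Sat(r) with some successor in Z. Already a fixed point.
Sat(E[r U p]) = {q3, q8}
q8 ∈ Sat(E[r U p]) = {q3, q8}, so the formula holds at q8.

Yes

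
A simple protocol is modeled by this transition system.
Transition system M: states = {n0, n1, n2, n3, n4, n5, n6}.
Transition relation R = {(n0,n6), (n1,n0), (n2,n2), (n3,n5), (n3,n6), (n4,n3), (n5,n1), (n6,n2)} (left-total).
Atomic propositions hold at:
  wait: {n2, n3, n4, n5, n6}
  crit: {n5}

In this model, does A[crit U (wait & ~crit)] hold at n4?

Yes

Sat(~crit) = {n0, n1, n2, n3, n4, n6}
Sat(wait & ~crit) = {n2, n3, n4, n6}
A[crit U (wait & ~crit)]: least fixpoint, start Z0 = Sat((wait & ~crit)) = {n2, n3, n4, n6}, add states in Sat(crit) with every successor in Z. Already a fixed point.
Sat(A[crit U (wait & ~crit)]) = {n2, n3, n4, n6}
n4 ∈ Sat(A[crit U (wait & ~crit)]) = {n2, n3, n4, n6}, so the formula holds at n4.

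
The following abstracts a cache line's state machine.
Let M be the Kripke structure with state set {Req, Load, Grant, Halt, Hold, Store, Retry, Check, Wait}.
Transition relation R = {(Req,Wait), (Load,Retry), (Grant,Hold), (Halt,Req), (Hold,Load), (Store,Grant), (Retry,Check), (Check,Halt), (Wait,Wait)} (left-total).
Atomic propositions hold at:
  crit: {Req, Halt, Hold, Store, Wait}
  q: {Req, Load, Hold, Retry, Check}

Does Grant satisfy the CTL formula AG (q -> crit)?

No

Sat(q -> crit) = {Req, Grant, Halt, Hold, Store, Wait}
AG (q -> crit): greatest fixpoint, start Z0 = {Req, Grant, Halt, Hold, Store, Wait}, keep only states in Sat with every successor in Z. Z1 = {Req, Grant, Halt, Store, Wait}; Z2 = {Req, Halt, Store, Wait}; Z3 = {Req, Halt, Wait}; fixed.
Sat(AG (q -> crit)) = {Req, Halt, Wait}
Grant ∉ Sat(AG (q -> crit)) = {Req, Halt, Wait}, so the formula does not hold at Grant.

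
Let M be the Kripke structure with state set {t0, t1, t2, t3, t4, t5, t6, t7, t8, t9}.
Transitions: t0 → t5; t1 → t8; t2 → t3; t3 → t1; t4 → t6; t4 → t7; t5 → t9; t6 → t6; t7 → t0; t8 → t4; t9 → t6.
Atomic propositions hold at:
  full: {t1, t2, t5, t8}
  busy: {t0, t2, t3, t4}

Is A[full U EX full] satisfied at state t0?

Sat(EX full) = {s : some successor in {t1, t2, t5, t8}} = {t0, t1, t3}
A[full U EX full]: least fixpoint, start Z0 = Sat(EX full) = {t0, t1, t3}, add states in Sat(full) with every successor in Z. Z1 = {t0, t1, t2, t3}; fixed.
Sat(A[full U EX full]) = {t0, t1, t2, t3}
t0 ∈ Sat(A[full U EX full]) = {t0, t1, t2, t3}, so the formula holds at t0.

Yes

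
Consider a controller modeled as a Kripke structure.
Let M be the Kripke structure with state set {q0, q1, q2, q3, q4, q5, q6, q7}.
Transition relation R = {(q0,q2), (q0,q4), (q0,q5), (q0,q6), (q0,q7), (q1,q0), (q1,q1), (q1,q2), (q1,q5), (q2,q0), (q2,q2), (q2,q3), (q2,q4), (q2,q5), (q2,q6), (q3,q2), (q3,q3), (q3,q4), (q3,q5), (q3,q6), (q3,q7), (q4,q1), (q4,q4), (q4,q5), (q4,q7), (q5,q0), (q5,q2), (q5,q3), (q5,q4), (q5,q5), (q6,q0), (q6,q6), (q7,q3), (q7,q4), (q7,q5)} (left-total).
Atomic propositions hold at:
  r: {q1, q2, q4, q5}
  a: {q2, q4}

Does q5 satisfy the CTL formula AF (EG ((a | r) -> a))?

Sat(a | r) = {q1, q2, q4, q5}
Sat((a | r) -> a) = {q0, q2, q3, q4, q6, q7}
EG ((a | r) -> a): greatest fixpoint, start Z0 = {q0, q2, q3, q4, q6, q7}, keep only states in Sat with some successor in Z. Already a fixed point.
Sat(EG ((a | r) -> a)) = {q0, q2, q3, q4, q6, q7}
AF (EG ((a | r) -> a)): least fixpoint, start Z0 = {q0, q2, q3, q4, q6, q7}, add states with every successor in Z. Already a fixed point.
Sat(AF (EG ((a | r) -> a))) = {q0, q2, q3, q4, q6, q7}
q5 ∉ Sat(AF (EG ((a | r) -> a))) = {q0, q2, q3, q4, q6, q7}, so the formula does not hold at q5.

No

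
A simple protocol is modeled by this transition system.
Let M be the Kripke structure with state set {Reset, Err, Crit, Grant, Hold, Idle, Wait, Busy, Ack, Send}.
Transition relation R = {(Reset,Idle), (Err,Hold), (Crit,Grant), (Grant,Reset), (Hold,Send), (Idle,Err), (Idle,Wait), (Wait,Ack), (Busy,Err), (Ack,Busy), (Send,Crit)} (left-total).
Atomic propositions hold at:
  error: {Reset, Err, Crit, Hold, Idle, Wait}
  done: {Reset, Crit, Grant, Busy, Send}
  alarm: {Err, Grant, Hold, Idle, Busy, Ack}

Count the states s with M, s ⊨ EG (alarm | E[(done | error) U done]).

9

Sat(done | error) = {Reset, Err, Crit, Grant, Hold, Idle, Wait, Busy, Send}
E[(done | error) U done]: least fixpoint, start Z0 = Sat(done) = {Reset, Crit, Grant, Busy, Send}, add states in Sat(done | error) with some successor in Z. Z1 = {Reset, Crit, Grant, Hold, Busy, Send}; Z2 = {Reset, Err, Crit, Grant, Hold, Busy, Send}; Z3 = {Reset, Err, Crit, Grant, Hold, Idle, Busy, Send}; fixed.
Sat(E[(done | error) U done]) = {Reset, Err, Crit, Grant, Hold, Idle, Busy, Send}
Sat(alarm | E[(done | error) U done]) = {Reset, Err, Crit, Grant, Hold, Idle, Busy, Ack, Send}
EG (alarm | E[(done | error) U done]): greatest fixpoint, start Z0 = {Reset, Err, Crit, Grant, Hold, Idle, Busy, Ack, Send}, keep only states in Sat with some successor in Z. Already a fixed point.
Sat(EG (alarm | E[(done | error) U done])) = {Reset, Err, Crit, Grant, Hold, Idle, Busy, Ack, Send}
|Sat(EG (alarm | E[(done | error) U done]))| = |{Reset, Err, Crit, Grant, Hold, Idle, Busy, Ack, Send}| = 9.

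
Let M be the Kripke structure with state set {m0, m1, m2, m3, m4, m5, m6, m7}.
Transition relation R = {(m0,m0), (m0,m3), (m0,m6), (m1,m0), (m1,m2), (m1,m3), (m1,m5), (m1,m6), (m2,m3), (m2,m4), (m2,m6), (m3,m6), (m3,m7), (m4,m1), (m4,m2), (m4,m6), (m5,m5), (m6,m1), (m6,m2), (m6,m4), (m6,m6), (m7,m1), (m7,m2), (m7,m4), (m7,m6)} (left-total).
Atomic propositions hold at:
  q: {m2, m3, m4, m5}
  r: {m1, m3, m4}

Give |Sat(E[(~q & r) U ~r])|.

Sat(~q) = {m0, m1, m6, m7}
Sat(~q & r) = {m1}
Sat(~r) = {m0, m2, m5, m6, m7}
E[(~q & r) U ~r]: least fixpoint, start Z0 = Sat(~r) = {m0, m2, m5, m6, m7}, add states in Sat(~q & r) with some successor in Z. Z1 = {m0, m1, m2, m5, m6, m7}; fixed.
Sat(E[(~q & r) U ~r]) = {m0, m1, m2, m5, m6, m7}
|Sat(E[(~q & r) U ~r])| = |{m0, m1, m2, m5, m6, m7}| = 6.

6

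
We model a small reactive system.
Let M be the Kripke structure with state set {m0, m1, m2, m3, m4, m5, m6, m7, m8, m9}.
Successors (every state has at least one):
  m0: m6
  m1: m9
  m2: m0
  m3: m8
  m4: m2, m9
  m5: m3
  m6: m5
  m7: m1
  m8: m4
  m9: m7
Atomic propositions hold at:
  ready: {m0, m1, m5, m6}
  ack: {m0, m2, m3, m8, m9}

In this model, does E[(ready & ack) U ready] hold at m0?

Yes

Sat(ready & ack) = {m0}
E[(ready & ack) U ready]: least fixpoint, start Z0 = Sat(ready) = {m0, m1, m5, m6}, add states in Sat(ready & ack) with some successor in Z. Already a fixed point.
Sat(E[(ready & ack) U ready]) = {m0, m1, m5, m6}
m0 ∈ Sat(E[(ready & ack) U ready]) = {m0, m1, m5, m6}, so the formula holds at m0.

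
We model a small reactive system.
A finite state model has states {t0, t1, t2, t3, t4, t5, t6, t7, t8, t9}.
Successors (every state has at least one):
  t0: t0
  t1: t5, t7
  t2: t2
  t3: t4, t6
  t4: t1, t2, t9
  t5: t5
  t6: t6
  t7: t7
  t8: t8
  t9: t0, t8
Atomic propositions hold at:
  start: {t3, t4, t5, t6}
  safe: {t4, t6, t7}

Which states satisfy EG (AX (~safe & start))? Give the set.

Sat(~safe) = {t0, t1, t2, t3, t5, t8, t9}
Sat(~safe & start) = {t3, t5}
Sat(AX (~safe & start)) = {s : every successor in {t3, t5}} = {t5}
EG (AX (~safe & start)): greatest fixpoint, start Z0 = {t5}, keep only states in Sat with some successor in Z. Already a fixed point.
Sat(EG (AX (~safe & start))) = {t5}

{t5}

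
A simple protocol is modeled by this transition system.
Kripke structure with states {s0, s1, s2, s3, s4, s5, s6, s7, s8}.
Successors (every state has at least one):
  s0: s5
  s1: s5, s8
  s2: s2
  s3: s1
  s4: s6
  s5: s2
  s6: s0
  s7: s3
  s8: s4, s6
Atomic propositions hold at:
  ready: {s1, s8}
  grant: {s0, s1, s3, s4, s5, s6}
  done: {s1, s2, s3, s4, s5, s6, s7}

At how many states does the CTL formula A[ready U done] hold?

A[ready U done]: least fixpoint, start Z0 = Sat(done) = {s1, s2, s3, s4, s5, s6, s7}, add states in Sat(ready) with every successor in Z. Z1 = {s1, s2, s3, s4, s5, s6, s7, s8}; fixed.
Sat(A[ready U done]) = {s1, s2, s3, s4, s5, s6, s7, s8}
|Sat(A[ready U done])| = |{s1, s2, s3, s4, s5, s6, s7, s8}| = 8.

8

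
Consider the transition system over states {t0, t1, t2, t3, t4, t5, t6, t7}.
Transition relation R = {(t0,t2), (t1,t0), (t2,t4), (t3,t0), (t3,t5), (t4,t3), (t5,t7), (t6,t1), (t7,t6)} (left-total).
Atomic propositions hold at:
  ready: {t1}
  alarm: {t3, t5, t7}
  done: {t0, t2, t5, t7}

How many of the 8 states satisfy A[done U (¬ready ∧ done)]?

Sat(¬ready) = {t0, t2, t3, t4, t5, t6, t7}
Sat(¬ready ∧ done) = {t0, t2, t5, t7}
A[done U (¬ready ∧ done)]: least fixpoint, start Z0 = Sat((¬ready ∧ done)) = {t0, t2, t5, t7}, add states in Sat(done) with every successor in Z. Already a fixed point.
Sat(A[done U (¬ready ∧ done)]) = {t0, t2, t5, t7}
|Sat(A[done U (¬ready ∧ done)])| = |{t0, t2, t5, t7}| = 4.

4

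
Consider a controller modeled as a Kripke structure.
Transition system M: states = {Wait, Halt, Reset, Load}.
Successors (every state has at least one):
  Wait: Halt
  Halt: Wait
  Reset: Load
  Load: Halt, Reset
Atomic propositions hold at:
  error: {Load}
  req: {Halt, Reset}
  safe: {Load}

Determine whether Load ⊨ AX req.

Yes

Sat(AX req) = {s : every successor in {Halt, Reset}} = {Wait, Load}
Load ∈ Sat(AX req) = {Wait, Load}, so the formula holds at Load.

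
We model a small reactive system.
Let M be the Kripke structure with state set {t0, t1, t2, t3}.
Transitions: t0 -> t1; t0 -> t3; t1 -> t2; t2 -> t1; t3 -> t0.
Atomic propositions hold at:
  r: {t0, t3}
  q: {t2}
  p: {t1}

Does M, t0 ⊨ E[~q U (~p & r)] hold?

Sat(~q) = {t0, t1, t3}
Sat(~p) = {t0, t2, t3}
Sat(~p & r) = {t0, t3}
E[~q U (~p & r)]: least fixpoint, start Z0 = Sat((~p & r)) = {t0, t3}, add states in Sat(~q) with some successor in Z. Already a fixed point.
Sat(E[~q U (~p & r)]) = {t0, t3}
t0 ∈ Sat(E[~q U (~p & r)]) = {t0, t3}, so the formula holds at t0.

Yes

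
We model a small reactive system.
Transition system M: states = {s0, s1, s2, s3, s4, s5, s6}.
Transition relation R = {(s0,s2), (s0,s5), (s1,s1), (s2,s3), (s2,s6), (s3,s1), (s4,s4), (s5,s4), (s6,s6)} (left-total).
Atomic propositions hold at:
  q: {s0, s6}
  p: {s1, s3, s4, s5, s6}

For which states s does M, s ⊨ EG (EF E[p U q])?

E[p U q]: least fixpoint, start Z0 = Sat(q) = {s0, s6}, add states in Sat(p) with some successor in Z. Already a fixed point.
Sat(E[p U q]) = {s0, s6}
EF E[p U q]: least fixpoint, start Z0 = {s0, s6}, add states with some successor in Z. Z1 = {s0, s2, s6}; fixed.
Sat(EF E[p U q]) = {s0, s2, s6}
EG (EF E[p U q]): greatest fixpoint, start Z0 = {s0, s2, s6}, keep only states in Sat with some successor in Z. Already a fixed point.
Sat(EG (EF E[p U q])) = {s0, s2, s6}

{s0, s2, s6}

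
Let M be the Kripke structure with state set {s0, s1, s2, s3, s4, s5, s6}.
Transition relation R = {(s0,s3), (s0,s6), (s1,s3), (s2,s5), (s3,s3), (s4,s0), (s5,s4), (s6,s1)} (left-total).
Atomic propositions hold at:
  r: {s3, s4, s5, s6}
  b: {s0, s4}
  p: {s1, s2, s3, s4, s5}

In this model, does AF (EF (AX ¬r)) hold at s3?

Sat(¬r) = {s0, s1, s2}
Sat(AX ¬r) = {s : every successor in {s0, s1, s2}} = {s4, s6}
EF (AX ¬r): least fixpoint, start Z0 = {s4, s6}, add states with some successor in Z. Z1 = {s0, s4, s5, s6}; Z2 = {s0, s2, s4, s5, s6}; fixed.
Sat(EF (AX ¬r)) = {s0, s2, s4, s5, s6}
AF (EF (AX ¬r)): least fixpoint, start Z0 = {s0, s2, s4, s5, s6}, add states with every successor in Z. Already a fixed point.
Sat(AF (EF (AX ¬r))) = {s0, s2, s4, s5, s6}
s3 ∉ Sat(AF (EF (AX ¬r))) = {s0, s2, s4, s5, s6}, so the formula does not hold at s3.

No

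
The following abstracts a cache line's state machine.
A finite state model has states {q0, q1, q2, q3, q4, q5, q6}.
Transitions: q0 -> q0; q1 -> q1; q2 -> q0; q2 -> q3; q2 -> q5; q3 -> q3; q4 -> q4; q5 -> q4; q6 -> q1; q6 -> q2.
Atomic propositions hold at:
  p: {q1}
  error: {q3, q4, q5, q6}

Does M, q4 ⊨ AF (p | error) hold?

Sat(p | error) = {q1, q3, q4, q5, q6}
AF (p | error): least fixpoint, start Z0 = {q1, q3, q4, q5, q6}, add states with every successor in Z. Already a fixed point.
Sat(AF (p | error)) = {q1, q3, q4, q5, q6}
q4 ∈ Sat(AF (p | error)) = {q1, q3, q4, q5, q6}, so the formula holds at q4.

Yes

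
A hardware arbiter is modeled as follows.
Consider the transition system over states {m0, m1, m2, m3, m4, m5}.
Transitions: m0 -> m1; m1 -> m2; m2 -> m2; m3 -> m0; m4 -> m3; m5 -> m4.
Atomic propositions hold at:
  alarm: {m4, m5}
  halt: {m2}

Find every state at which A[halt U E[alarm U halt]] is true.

E[alarm U halt]: least fixpoint, start Z0 = Sat(halt) = {m2}, add states in Sat(alarm) with some successor in Z. Already a fixed point.
Sat(E[alarm U halt]) = {m2}
A[halt U E[alarm U halt]]: least fixpoint, start Z0 = Sat(E[alarm U halt]) = {m2}, add states in Sat(halt) with every successor in Z. Already a fixed point.
Sat(A[halt U E[alarm U halt]]) = {m2}

{m2}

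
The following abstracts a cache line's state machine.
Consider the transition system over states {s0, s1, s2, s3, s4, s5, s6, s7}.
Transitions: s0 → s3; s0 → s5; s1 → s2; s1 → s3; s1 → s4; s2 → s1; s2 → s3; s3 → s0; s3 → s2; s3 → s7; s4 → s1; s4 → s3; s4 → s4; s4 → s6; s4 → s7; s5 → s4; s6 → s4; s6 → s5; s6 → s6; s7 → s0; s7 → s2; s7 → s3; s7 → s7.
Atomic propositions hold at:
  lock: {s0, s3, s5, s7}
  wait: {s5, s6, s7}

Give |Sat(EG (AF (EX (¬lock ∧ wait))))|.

3

Sat(¬lock) = {s1, s2, s4, s6}
Sat(¬lock ∧ wait) = {s6}
Sat(EX (¬lock ∧ wait)) = {s : some successor in {s6}} = {s4, s6}
AF (EX (¬lock ∧ wait)): least fixpoint, start Z0 = {s4, s6}, add states with every successor in Z. Z1 = {s4, s5, s6}; fixed.
Sat(AF (EX (¬lock ∧ wait))) = {s4, s5, s6}
EG (AF (EX (¬lock ∧ wait))): greatest fixpoint, start Z0 = {s4, s5, s6}, keep only states in Sat with some successor in Z. Already a fixed point.
Sat(EG (AF (EX (¬lock ∧ wait)))) = {s4, s5, s6}
|Sat(EG (AF (EX (¬lock ∧ wait))))| = |{s4, s5, s6}| = 3.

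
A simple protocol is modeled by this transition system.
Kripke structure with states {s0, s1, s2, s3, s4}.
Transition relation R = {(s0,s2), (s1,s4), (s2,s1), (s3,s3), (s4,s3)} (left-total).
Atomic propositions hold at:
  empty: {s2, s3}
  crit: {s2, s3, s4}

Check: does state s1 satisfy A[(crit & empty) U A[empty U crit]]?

No

Sat(crit & empty) = {s2, s3}
A[empty U crit]: least fixpoint, start Z0 = Sat(crit) = {s2, s3, s4}, add states in Sat(empty) with every successor in Z. Already a fixed point.
Sat(A[empty U crit]) = {s2, s3, s4}
A[(crit & empty) U A[empty U crit]]: least fixpoint, start Z0 = Sat(A[empty U crit]) = {s2, s3, s4}, add states in Sat(crit & empty) with every successor in Z. Already a fixed point.
Sat(A[(crit & empty) U A[empty U crit]]) = {s2, s3, s4}
s1 ∉ Sat(A[(crit & empty) U A[empty U crit]]) = {s2, s3, s4}, so the formula does not hold at s1.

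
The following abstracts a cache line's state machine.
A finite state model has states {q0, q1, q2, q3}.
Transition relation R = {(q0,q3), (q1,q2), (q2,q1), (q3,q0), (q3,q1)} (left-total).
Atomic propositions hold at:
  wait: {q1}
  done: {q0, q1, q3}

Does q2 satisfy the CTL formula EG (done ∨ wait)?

Sat(done ∨ wait) = {q0, q1, q3}
EG (done ∨ wait): greatest fixpoint, start Z0 = {q0, q1, q3}, keep only states in Sat with some successor in Z. Z1 = {q0, q3}; fixed.
Sat(EG (done ∨ wait)) = {q0, q3}
q2 ∉ Sat(EG (done ∨ wait)) = {q0, q3}, so the formula does not hold at q2.

No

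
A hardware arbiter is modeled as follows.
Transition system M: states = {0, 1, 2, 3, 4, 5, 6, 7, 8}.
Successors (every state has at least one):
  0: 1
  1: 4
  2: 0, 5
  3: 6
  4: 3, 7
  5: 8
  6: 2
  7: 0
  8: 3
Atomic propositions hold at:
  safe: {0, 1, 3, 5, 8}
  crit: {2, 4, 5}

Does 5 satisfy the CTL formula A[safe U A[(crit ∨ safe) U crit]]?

Sat(crit ∨ safe) = {0, 1, 2, 3, 4, 5, 8}
A[(crit ∨ safe) U crit]: least fixpoint, start Z0 = Sat(crit) = {2, 4, 5}, add states in Sat(crit ∨ safe) with every successor in Z. Z1 = {1, 2, 4, 5}; Z2 = {0, 1, 2, 4, 5}; fixed.
Sat(A[(crit ∨ safe) U crit]) = {0, 1, 2, 4, 5}
A[safe U A[(crit ∨ safe) U crit]]: least fixpoint, start Z0 = Sat(A[(crit ∨ safe) U crit]) = {0, 1, 2, 4, 5}, add states in Sat(safe) with every successor in Z. Already a fixed point.
Sat(A[safe U A[(crit ∨ safe) U crit]]) = {0, 1, 2, 4, 5}
5 ∈ Sat(A[safe U A[(crit ∨ safe) U crit]]) = {0, 1, 2, 4, 5}, so the formula holds at 5.

Yes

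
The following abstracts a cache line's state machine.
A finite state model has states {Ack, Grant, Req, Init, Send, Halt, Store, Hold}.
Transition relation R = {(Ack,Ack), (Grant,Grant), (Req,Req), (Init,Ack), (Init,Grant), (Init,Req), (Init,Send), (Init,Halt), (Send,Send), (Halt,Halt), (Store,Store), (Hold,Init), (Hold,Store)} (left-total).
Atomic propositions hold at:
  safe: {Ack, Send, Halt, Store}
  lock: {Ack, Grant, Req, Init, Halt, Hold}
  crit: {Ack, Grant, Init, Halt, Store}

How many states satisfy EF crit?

6

EF crit: least fixpoint, start Z0 = {Ack, Grant, Init, Halt, Store}, add states with some successor in Z. Z1 = {Ack, Grant, Init, Halt, Store, Hold}; fixed.
Sat(EF crit) = {Ack, Grant, Init, Halt, Store, Hold}
|Sat(EF crit)| = |{Ack, Grant, Init, Halt, Store, Hold}| = 6.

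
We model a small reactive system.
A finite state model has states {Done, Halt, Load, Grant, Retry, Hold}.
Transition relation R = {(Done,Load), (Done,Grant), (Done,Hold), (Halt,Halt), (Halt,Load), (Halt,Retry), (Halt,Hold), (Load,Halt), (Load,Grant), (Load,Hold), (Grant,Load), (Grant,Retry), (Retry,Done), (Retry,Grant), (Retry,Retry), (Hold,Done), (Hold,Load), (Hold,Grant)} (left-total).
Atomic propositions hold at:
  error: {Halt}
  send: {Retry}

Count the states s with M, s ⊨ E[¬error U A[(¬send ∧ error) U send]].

5

Sat(¬error) = {Done, Load, Grant, Retry, Hold}
Sat(¬send) = {Done, Halt, Load, Grant, Hold}
Sat(¬send ∧ error) = {Halt}
A[(¬send ∧ error) U send]: least fixpoint, start Z0 = Sat(send) = {Retry}, add states in Sat(¬send ∧ error) with every successor in Z. Already a fixed point.
Sat(A[(¬send ∧ error) U send]) = {Retry}
E[¬error U A[(¬send ∧ error) U send]]: least fixpoint, start Z0 = Sat(A[(¬send ∧ error) U send]) = {Retry}, add states in Sat(¬error) with some successor in Z. Z1 = {Grant, Retry}; Z2 = {Done, Load, Grant, Retry, Hold}; fixed.
Sat(E[¬error U A[(¬send ∧ error) U send]]) = {Done, Load, Grant, Retry, Hold}
|Sat(E[¬error U A[(¬send ∧ error) U send]])| = |{Done, Load, Grant, Retry, Hold}| = 5.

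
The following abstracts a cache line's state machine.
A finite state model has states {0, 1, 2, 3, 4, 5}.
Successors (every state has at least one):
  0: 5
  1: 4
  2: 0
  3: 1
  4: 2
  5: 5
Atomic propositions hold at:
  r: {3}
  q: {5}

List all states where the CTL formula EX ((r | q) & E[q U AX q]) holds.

Sat(r | q) = {3, 5}
Sat(AX q) = {s : every successor in {5}} = {0, 5}
E[q U AX q]: least fixpoint, start Z0 = Sat(AX q) = {0, 5}, add states in Sat(q) with some successor in Z. Already a fixed point.
Sat(E[q U AX q]) = {0, 5}
Sat((r | q) & E[q U AX q]) = {5}
Sat(EX ((r | q) & E[q U AX q])) = {s : some successor in {5}} = {0, 5}

{0, 5}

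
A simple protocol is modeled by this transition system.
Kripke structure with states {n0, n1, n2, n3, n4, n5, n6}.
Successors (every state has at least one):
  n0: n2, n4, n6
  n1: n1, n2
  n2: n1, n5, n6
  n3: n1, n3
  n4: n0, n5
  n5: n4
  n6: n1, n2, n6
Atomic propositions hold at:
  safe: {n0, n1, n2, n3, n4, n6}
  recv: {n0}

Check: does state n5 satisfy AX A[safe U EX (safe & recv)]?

Sat(safe & recv) = {n0}
Sat(EX (safe & recv)) = {s : some successor in {n0}} = {n4}
A[safe U EX (safe & recv)]: least fixpoint, start Z0 = Sat(EX (safe & recv)) = {n4}, add states in Sat(safe) with every successor in Z. Already a fixed point.
Sat(A[safe U EX (safe & recv)]) = {n4}
Sat(AX A[safe U EX (safe & recv)]) = {s : every successor in {n4}} = {n5}
n5 ∈ Sat(AX A[safe U EX (safe & recv)]) = {n5}, so the formula holds at n5.

Yes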